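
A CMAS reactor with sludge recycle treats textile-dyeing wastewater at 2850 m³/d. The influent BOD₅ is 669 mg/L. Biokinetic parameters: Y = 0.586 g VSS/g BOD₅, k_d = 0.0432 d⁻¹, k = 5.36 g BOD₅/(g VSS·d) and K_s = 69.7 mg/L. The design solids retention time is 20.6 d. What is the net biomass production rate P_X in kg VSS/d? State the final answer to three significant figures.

For a completely mixed reactor with recycle the Lawrence–McCarty relation gives S = K_s·(1 + k_d·θ_c) / [θ_c·(Y·k − k_d) − 1] = 69.7 × (1 + 0.0432 × 20.6) / [20.6 × (0.586 × 5.36 − 0.0432) − 1] = 131.7 / 62.81 = 2.097 mg/L.
Observed yield with endogenous decay: Y_obs = Y / (1 + k_d·θ_c) = 0.586 / (1 + 0.0432 × 20.6) = 0.586 / 1.890 = 0.3101 g VSS/g BOD₅.
Mass of BOD₅ removed per day: Q(S₀ − S) = 2850 × 666.9 g/m³ = 1901 kg/d.
Net biomass production P_X = Y_obs × Q·(S₀ − S) = 0.3101 × 1901 = 589.3 kg VSS/d.

P_X ≈ 589 kg VSS/d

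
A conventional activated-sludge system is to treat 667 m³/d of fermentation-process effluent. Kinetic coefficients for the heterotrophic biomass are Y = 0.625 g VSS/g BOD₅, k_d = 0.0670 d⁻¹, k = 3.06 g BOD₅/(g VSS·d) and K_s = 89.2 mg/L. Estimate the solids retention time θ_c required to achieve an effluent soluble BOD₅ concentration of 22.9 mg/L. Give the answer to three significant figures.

At the target effluent, Y k S/(K_s+S) = 0.625×3.06×22.9/112.1 = 0.3907 d⁻¹.
1/θ_c = 0.3907 − 0.0670 = 0.3237 d⁻¹, so θ_c = 3.089 d.

θ_c ≈ 3.09 d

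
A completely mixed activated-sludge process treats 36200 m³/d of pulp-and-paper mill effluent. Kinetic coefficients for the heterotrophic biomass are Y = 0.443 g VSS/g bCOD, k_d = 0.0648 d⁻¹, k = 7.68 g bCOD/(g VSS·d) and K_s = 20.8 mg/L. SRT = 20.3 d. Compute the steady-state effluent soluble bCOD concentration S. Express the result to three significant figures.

S ≈ 0.722 mg/L

For a completely mixed reactor with recycle the Lawrence–McCarty relation gives S = K_s·(1 + k_d·θ_c) / [θ_c·(Y·k − k_d) − 1] = 20.8 × (1 + 0.0648 × 20.3) / [20.3 × (0.443 × 7.68 − 0.0648) − 1] = 48.16 / 66.75 = 0.7215 mg/L.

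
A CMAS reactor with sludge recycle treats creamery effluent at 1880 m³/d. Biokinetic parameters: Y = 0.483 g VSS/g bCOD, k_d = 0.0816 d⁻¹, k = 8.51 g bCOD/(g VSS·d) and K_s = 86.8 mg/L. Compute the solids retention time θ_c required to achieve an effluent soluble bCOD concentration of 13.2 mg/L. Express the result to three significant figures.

Specific growth rate at S = 13.2 mg/L: μ = YkS/(K_s+S) = 0.483·8.51·13.2/(86.8+13.2) = 0.5426 d⁻¹.
Then 1/θ_c = μ − k_d = 0.5426 − 0.0816 = 0.4610 d⁻¹, giving θ_c = 2.169 d.

θ_c ≈ 2.17 d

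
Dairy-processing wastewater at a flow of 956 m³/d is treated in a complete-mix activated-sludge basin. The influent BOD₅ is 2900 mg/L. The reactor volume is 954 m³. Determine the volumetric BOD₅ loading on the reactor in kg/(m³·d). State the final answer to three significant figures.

L_v ≈ 2.91 kg BOD₅/(m³·d)

Volumetric loading L_v = Q·S₀ / V = 956 × 2900 g/m³ / 954.0 m³ = 2906 g/(m³·d) = 2.906 kg BOD₅/(m³·d).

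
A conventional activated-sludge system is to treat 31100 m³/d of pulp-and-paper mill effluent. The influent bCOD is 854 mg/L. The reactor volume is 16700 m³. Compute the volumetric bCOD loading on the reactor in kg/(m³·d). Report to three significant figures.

L_v ≈ 1.59 kg bCOD/(m³·d)

L_v = Q S₀ / V = 31100 × 854 × 10⁻³ / 16700 = 1.590 kg/(m³·d).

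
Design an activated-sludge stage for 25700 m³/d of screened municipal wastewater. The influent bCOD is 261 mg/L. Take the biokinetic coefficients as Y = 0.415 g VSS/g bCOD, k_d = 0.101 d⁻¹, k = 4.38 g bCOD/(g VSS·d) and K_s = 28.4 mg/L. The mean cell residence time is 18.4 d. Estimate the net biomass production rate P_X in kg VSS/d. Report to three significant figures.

P_X ≈ 964 kg VSS/d

For a completely mixed reactor with recycle the Lawrence–McCarty relation gives S = K_s·(1 + k_d·θ_c) / [θ_c·(Y·k − k_d) − 1] = 28.4 × (1 + 0.101 × 18.4) / [18.4 × (0.415 × 4.38 − 0.101) − 1] = 81.18 / 30.59 = 2.654 mg/L.
Observed yield with endogenous decay: Y_obs = Y / (1 + k_d·θ_c) = 0.415 / (1 + 0.101 × 18.4) = 0.415 / 2.858 = 0.1452 g VSS/g bCOD.
Mass of bCOD removed per day: Q(S₀ − S) = 25700 × 258.4 g/m³ = 6640 kg/d.
So the net sludge growth is P_X = 0.1452 × 6640 = 964.0 kg VSS/d.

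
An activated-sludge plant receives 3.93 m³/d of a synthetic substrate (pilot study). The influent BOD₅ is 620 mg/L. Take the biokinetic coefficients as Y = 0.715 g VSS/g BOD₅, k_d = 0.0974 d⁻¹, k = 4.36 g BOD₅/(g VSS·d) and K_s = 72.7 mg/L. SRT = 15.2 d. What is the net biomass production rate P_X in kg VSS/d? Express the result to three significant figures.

For a completely mixed reactor with recycle the Lawrence–McCarty relation gives S = K_s·(1 + k_d·θ_c) / [θ_c·(Y·k − k_d) − 1] = 72.7 × (1 + 0.0974 × 15.2) / [15.2 × (0.715 × 4.36 − 0.0974) − 1] = 180.3 / 44.90 = 4.016 mg/L.
Correct the yield for decay: Y_obs = Y/(1 + k_d θ_c) = 0.715 / (1 + 0.0974 × 15.2) = 0.715 / 2.480 = 0.2883.
Mass of BOD₅ removed per day: Q(S₀ − S) = 3.93 × 616.0 g/m³ = 2.421 kg/d.
Net biomass production P_X = Y_obs × Q·(S₀ − S) = 0.2883 × 2.421 = 0.6978 kg VSS/d.

P_X ≈ 0.698 kg VSS/d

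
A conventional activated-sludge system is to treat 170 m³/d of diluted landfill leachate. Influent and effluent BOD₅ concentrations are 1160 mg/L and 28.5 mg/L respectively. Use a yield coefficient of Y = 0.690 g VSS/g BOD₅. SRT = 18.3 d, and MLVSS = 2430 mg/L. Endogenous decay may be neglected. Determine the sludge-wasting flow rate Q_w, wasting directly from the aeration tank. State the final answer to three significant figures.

Q_w ≈ 54.6 m³/d

V·X = Y·Q·ΔS·θ_c gives V = 0.690 × 170 × (1160 − 28.5) × 18.3 / 2430 = 999.5 m³.
With mixed-liquor wasting, θ_c = V/Q_w, so Q_w = V/θ_c = 999.5/18.3 = 54.62 m³/d.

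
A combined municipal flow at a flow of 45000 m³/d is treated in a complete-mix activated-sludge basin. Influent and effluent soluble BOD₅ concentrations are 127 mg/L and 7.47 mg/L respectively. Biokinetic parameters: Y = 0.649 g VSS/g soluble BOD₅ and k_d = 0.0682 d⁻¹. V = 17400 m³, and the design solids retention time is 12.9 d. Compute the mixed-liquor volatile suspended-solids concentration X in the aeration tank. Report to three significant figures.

X ≈ 1380 mg/L

Solving the biomass balance for X: X = Y Q (S₀−S) θ_c / [V (1+k_d θ_c)] = 0.649 × 45000 × (127 − 7.47) × 12.9 / [17400 × (1 + 0.0682 × 12.9)] = 1377 mg/L.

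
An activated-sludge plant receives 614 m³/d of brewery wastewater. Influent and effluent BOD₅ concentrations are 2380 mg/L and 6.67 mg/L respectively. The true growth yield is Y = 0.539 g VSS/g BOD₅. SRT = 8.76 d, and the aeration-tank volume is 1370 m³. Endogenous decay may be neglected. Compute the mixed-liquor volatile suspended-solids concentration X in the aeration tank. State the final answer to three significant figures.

X ≈ 5020 mg/L

From V·X = Y·Q·(S₀ − S)·θ_c (decay neglected): X = 0.539 × 614 × (2380 − 6.67) × 8.76 / 1370 = 5022 mg/L.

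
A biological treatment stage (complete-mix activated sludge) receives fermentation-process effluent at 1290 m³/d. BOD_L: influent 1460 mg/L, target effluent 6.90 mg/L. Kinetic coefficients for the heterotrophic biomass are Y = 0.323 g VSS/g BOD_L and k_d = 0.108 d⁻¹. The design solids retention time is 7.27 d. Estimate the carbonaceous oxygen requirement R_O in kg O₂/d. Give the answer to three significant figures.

R_O ≈ 1390 kg O₂/d

The observed yield is Y_obs = Y/(1 + k_d·θ_c) = 0.323 / (1 + 0.108 × 7.27) = 0.323 / 1.785 = 0.1809 g VSS per g BOD_L removed.
ΔS = 1460 − 6.90 = 1453 mg/L, so the substrate removal rate is 1290 × 1453/1000 = 1874 kg BOD_L/d.
Biomass synthesised: P_X = Y_obs × 1874 = 339.2 kg VSS/d.
Carbonaceous O₂ demand = substrate oxidised − cell-mass equivalent = 1874 − 1.42 × 339.2 = 1393 kg O₂/d.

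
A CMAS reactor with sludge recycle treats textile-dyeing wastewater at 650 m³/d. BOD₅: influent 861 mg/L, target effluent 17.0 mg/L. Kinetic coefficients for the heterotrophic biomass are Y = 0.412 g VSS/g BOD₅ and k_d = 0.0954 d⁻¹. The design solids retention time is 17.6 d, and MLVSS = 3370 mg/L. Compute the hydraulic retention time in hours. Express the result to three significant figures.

Steady-state biomass mass balance: V·X·(1 + k_d·θ_c) = Y·Q·(S₀ − S)·θ_c, so V = 0.412 × 650 × (861 − 17.0) × 17.6 / [3370 × (1 + 0.0954 × 17.6)] = 3.98×10^6 / 9028 = 440.6 m³.
Hydraulic retention time τ = V/Q = 440.6 / 650 = 0.6779 d = 16.27 h.

τ ≈ 16.3 h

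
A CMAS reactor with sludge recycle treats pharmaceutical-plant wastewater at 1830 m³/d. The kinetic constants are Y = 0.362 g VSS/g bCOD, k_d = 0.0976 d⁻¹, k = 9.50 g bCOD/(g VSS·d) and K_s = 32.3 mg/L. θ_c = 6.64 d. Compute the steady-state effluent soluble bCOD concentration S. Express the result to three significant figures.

From the Monod/SRT balance for a CMAS, S = K_s·(1+k_d θ_c)/[θ_c·(Y k − k_d) − 1] = 32.3 × (1 + 0.0976 × 6.64) / [6.64 × (0.362 × 9.50 − 0.0976) − 1] = 53.23 / 21.19 = 2.513 mg/L.

S ≈ 2.51 mg/L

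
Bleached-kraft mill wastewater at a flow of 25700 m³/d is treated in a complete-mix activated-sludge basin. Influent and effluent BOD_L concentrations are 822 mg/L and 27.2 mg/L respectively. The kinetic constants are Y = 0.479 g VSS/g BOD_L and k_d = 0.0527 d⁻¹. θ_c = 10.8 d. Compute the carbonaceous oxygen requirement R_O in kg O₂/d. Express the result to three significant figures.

Y_obs = Y / (1 + k_d θ_c) = 0.479 / (1 + 0.0527 × 10.8) = 0.479 / 1.569 = 0.3053.
Mass of BOD_L removed per day: Q(S₀ − S) = 25700 × 794.8 g/m³ = 20426 kg/d.
P_X = Y_obs·Q·(S₀ − S) = 0.3053 × 20426 = 6235 kg VSS/d.
Carbonaceous O₂ demand = substrate oxidised − cell-mass equivalent = 20426 − 1.42 × 6235 = 11572 kg O₂/d.

R_O ≈ 11600 kg O₂/d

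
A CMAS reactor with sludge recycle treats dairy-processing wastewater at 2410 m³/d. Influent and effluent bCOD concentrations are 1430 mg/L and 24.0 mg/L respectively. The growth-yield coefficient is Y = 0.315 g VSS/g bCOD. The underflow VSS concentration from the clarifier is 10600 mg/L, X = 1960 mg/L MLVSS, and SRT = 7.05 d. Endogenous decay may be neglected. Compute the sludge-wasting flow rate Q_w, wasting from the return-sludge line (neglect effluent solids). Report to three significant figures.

Biomass mass balance (decay neglected): V·X = Y·Q·(S₀ − S)·θ_c, so V = 0.315 × 2410 × (1430 − 24.0) × 7.05 / 1960 = 3839 m³.
θ_c = V·X/(Q_w·X_r) when wasting from the recycle, so Q_w = V·X/(θ_c·X_r) = 3839 × 1960 / (7.05 × 10600) = 100.7 m³/d.

Q_w ≈ 101 m³/d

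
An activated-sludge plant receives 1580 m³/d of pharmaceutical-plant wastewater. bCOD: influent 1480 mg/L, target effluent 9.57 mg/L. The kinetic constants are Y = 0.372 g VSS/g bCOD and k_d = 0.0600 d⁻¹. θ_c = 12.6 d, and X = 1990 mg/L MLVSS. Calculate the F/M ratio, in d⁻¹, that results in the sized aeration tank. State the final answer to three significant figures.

F/M ≈ 0.377 d⁻¹

Steady-state biomass mass balance: V·X·(1 + k_d·θ_c) = Y·Q·(S₀ − S)·θ_c, so V = 0.372 × 1580 × (1480 − 9.57) × 12.6 / [1990 × (1 + 0.0600 × 12.6)] = 1.09×10^7 / 3494 = 3116 m³.
F/M = Q·S₀ / (V·X) = 1580 × 1480 / (3116 × 1990) = 0.3771 g bCOD·(g VSS·d)⁻¹.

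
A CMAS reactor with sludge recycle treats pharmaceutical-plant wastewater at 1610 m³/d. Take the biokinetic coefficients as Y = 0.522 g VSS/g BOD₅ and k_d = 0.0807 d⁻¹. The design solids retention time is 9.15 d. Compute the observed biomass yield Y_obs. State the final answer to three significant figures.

The observed yield is Y_obs = Y/(1 + k_d·θ_c) = 0.522 / (1 + 0.0807 × 9.15) = 0.522 / 1.738 = 0.3003 g VSS per g BOD₅ removed.

Y_obs ≈ 0.300 g VSS/g BOD₅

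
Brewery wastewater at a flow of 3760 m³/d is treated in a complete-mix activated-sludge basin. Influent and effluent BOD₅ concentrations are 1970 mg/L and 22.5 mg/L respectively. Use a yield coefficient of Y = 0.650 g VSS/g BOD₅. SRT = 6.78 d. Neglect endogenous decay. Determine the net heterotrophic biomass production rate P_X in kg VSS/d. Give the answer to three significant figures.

P_X ≈ 4760 kg VSS/d

Since k_d ≈ 0, Y_obs = Y = 0.650 g VSS/g BOD₅.
Mass of BOD₅ removed per day: Q(S₀ − S) = 3760 × 1948 g/m³ = 7323 kg/d.
So the net sludge growth is P_X = 0.6500 × 7323 = 4760 kg VSS/d.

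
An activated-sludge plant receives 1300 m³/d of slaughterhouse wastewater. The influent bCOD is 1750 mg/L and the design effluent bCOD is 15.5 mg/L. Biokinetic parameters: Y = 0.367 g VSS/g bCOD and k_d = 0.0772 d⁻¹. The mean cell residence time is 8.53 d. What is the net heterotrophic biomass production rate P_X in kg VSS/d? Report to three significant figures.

P_X ≈ 499 kg VSS/d

Correct the yield for decay: Y_obs = Y/(1 + k_d θ_c) = 0.367 / (1 + 0.0772 × 8.53) = 0.367 / 1.659 = 0.2213.
ΔS = 1750 − 15.5 = 1734 mg/L, so the substrate removal rate is 1300 × 1734/1000 = 2255 kg bCOD/d.
Net biomass production P_X = Y_obs × Q·(S₀ − S) = 0.2213 × 2255 = 499.0 kg VSS/d.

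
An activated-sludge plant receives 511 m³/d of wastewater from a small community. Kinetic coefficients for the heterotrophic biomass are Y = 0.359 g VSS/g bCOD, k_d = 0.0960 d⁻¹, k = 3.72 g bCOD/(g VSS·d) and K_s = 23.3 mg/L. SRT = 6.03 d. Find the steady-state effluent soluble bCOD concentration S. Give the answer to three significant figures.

S ≈ 5.68 mg/L

For a completely mixed reactor with recycle the Lawrence–McCarty relation gives S = K_s·(1 + k_d·θ_c) / [θ_c·(Y·k − k_d) − 1] = 23.3 × (1 + 0.0960 × 6.03) / [6.03 × (0.359 × 3.72 − 0.0960) − 1] = 36.79 / 6.474 = 5.682 mg/L.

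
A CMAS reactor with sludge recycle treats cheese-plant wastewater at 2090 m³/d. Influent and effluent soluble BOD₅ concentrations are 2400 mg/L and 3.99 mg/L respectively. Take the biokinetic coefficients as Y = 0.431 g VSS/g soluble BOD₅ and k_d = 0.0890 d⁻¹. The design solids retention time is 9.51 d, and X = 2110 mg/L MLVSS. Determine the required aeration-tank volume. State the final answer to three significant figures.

V ≈ 5270 m³

Rearranging the biomass balance for a CMAS with decay, V = Y·Q·ΔS·θ_c / [X·(1+k_d θ_c)] = 0.431 × 2090 × (2400 − 3.99) × 9.51 / [2110 × (1 + 0.0890 × 9.51)] = 2.05×10^7 / 3896 = 5268 m³.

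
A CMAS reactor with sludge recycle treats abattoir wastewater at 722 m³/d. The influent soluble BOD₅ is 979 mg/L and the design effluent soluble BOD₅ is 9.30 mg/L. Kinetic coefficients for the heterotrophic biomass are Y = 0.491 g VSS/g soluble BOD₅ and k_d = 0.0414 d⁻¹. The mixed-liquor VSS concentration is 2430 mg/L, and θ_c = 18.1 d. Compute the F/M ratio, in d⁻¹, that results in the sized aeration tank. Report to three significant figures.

F/M ≈ 0.199 d⁻¹

Rearranging the biomass balance for a CMAS with decay, V = Y·Q·ΔS·θ_c / [X·(1+k_d θ_c)] = 0.491 × 722 × (979 − 9.30) × 18.1 / [2430 × (1 + 0.0414 × 18.1)] = 6.22×10^6 / 4251 = 1464 m³.
F/M = applied load / biomass = Q·S₀/(V·X) = 722 × 979 / (1464 × 2430) = 0.1987 d⁻¹.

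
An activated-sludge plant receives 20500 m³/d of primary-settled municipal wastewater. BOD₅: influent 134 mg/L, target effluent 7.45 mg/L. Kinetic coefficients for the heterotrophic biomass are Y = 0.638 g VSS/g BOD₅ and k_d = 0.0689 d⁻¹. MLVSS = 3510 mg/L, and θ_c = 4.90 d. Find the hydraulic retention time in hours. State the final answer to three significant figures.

Rearranging the biomass balance for a CMAS with decay, V = Y·Q·ΔS·θ_c / [X·(1+k_d θ_c)] = 0.638 × 20500 × (134 − 7.45) × 4.90 / [3510 × (1 + 0.0689 × 4.90)] = 8.11×10^6 / 4695 = 1727 m³.
Hydraulic retention time τ = V/Q = 1727 / 20500 = 0.08426 d = 2.022 h.

τ ≈ 2.02 h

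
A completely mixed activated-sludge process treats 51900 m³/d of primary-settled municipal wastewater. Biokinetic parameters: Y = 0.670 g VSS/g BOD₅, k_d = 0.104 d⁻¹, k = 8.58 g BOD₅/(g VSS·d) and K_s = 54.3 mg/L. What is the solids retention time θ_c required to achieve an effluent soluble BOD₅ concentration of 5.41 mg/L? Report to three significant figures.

Specific growth rate at S = 5.41 mg/L: μ = YkS/(K_s+S) = 0.670·8.58·5.41/(54.3+5.41) = 0.5208 d⁻¹.
Then 1/θ_c = μ − k_d = 0.5208 − 0.104 = 0.4168 d⁻¹, giving θ_c = 2.399 d.

θ_c ≈ 2.40 d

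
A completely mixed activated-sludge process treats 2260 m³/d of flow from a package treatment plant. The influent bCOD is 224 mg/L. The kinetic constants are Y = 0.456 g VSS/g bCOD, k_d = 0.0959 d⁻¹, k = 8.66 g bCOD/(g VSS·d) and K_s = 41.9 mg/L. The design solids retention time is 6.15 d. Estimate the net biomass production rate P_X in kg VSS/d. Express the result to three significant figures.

Effluent substrate depends only on kinetics and SRT: S = K_s(1 + k_d θ_c) / [θ_c(Yk − k_d) − 1] = 41.9 × (1 + 0.0959 × 6.15) / [6.15 × (0.456 × 8.66 − 0.0959) − 1] = 66.61 / 22.70 = 2.935 mg/L.
Correct the yield for decay: Y_obs = Y/(1 + k_d θ_c) = 0.456 / (1 + 0.0959 × 6.15) = 0.456 / 1.590 = 0.2868.
Substrate removed = Q·(S₀ − S) = 2260 m³/d × (224 − 2.93) g/m³ = 5×10^5 g/d = 499.6 kg/d.
Net biomass production P_X = Y_obs × Q·(S₀ − S) = 0.2868 × 499.6 = 143.3 kg VSS/d.

P_X ≈ 143 kg VSS/d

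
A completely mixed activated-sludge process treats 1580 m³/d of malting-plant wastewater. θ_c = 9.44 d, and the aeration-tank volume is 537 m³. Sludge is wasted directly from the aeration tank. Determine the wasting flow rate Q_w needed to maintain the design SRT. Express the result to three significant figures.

With mixed-liquor wasting, θ_c = V/Q_w, so Q_w = V/θ_c = 537.0/9.44 = 56.89 m³/d.

Q_w ≈ 56.9 m³/d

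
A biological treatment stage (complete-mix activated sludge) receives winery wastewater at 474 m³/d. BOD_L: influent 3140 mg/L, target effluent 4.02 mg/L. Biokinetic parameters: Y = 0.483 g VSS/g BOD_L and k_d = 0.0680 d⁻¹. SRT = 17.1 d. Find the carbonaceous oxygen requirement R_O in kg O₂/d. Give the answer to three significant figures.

The observed yield is Y_obs = Y/(1 + k_d·θ_c) = 0.483 / (1 + 0.0680 × 17.1) = 0.483 / 2.163 = 0.2233 g VSS per g BOD_L removed.
Mass of BOD_L removed per day: Q(S₀ − S) = 474 × 3136 g/m³ = 1486 kg/d.
Biomass synthesised: P_X = Y_obs × 1486 = 332.0 kg VSS/d.
R_O = Q·(S₀ − S) − 1.42·P_X = 1486 − 1.42 × 332.0 = 1015 kg O₂/d.

R_O ≈ 1020 kg O₂/d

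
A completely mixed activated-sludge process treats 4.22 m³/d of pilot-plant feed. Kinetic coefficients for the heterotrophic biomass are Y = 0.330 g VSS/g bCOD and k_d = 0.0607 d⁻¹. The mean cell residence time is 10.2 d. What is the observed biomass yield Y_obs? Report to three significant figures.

Y_obs ≈ 0.204 g VSS/g bCOD

Y_obs = Y / (1 + k_d θ_c) = 0.330 / (1 + 0.0607 × 10.2) = 0.330 / 1.619 = 0.2038.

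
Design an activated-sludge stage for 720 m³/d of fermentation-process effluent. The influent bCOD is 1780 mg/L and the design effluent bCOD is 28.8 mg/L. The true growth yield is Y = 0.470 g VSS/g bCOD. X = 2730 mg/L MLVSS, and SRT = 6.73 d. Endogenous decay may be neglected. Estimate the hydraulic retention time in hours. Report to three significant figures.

Biomass mass balance (decay neglected): V·X = Y·Q·(S₀ − S)·θ_c, so V = 0.470 × 720 × (1780 − 28.8) × 6.73 / 2730 = 1461 m³.
τ = V/Q = 1461/720 = 2.029 d, or 48.70 h.

τ ≈ 48.7 h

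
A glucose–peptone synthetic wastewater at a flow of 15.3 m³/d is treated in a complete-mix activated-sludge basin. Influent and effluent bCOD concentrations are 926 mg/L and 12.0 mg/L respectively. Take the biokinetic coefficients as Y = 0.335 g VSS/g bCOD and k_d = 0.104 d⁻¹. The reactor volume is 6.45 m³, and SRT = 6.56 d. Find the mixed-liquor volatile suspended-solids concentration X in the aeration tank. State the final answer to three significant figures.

Solving the biomass balance for X: X = Y Q (S₀−S) θ_c / [V (1+k_d θ_c)] = 0.335 × 15.3 × (926 − 12.0) × 6.56 / [6.45 × (1 + 0.104 × 6.56)] = 2832 mg/L.

X ≈ 2830 mg/L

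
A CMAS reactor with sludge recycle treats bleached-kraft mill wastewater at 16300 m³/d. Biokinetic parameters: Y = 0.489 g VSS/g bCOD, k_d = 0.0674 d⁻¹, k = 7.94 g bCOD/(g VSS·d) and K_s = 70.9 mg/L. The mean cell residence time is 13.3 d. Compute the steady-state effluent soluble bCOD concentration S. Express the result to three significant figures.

For a completely mixed reactor with recycle the Lawrence–McCarty relation gives S = K_s·(1 + k_d·θ_c) / [θ_c·(Y·k − k_d) − 1] = 70.9 × (1 + 0.0674 × 13.3) / [13.3 × (0.489 × 7.94 − 0.0674) − 1] = 134.5 / 49.74 = 2.703 mg/L.

S ≈ 2.70 mg/L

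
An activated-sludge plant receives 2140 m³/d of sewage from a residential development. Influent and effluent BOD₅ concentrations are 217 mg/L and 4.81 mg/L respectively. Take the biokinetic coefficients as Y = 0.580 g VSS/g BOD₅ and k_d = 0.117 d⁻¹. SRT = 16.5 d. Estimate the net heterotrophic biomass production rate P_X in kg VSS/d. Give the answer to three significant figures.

Correct the yield for decay: Y_obs = Y/(1 + k_d θ_c) = 0.580 / (1 + 0.117 × 16.5) = 0.580 / 2.931 = 0.1979.
Substrate removed = Q·(S₀ − S) = 2140 m³/d × (217 − 4.81) g/m³ = 4.54×10^5 g/d = 454.1 kg/d.
So the net sludge growth is P_X = 0.1979 × 454.1 = 89.87 kg VSS/d.

P_X ≈ 89.9 kg VSS/d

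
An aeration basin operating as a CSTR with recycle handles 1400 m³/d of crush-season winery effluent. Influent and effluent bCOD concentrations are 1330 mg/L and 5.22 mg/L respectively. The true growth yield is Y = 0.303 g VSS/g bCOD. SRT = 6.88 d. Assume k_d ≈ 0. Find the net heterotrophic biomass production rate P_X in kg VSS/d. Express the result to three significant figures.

Since k_d ≈ 0, Y_obs = Y = 0.303 g VSS/g bCOD.
Substrate removed = Q·(S₀ − S) = 1400 m³/d × (1330 − 5.22) g/m³ = 1.85×10^6 g/d = 1855 kg/d.
Biomass produced: P_X = Y_obs·Q·ΔS = 0.3030 × 1855 ≈ 562.0 kg VSS/d.

P_X ≈ 562 kg VSS/d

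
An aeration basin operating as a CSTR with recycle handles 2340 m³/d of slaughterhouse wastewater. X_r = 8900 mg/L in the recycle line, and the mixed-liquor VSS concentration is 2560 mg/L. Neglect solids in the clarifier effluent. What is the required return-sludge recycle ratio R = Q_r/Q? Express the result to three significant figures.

Solids balance on the clarifier gives (1+R)X = R·X_r, so R = X/(X_r − X) = 2560 / (8900 − 2560) = 0.4038.

R ≈ 0.404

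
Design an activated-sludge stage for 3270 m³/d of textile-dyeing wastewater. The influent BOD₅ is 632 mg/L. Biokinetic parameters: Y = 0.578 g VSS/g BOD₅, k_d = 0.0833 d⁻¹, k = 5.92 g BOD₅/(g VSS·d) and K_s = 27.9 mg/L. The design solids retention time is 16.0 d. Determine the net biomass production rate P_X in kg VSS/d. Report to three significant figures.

P_X ≈ 511 kg VSS/d

For a completely mixed reactor with recycle the Lawrence–McCarty relation gives S = K_s·(1 + k_d·θ_c) / [θ_c·(Y·k − k_d) − 1] = 27.9 × (1 + 0.0833 × 16.0) / [16.0 × (0.578 × 5.92 − 0.0833) − 1] = 65.09 / 52.42 = 1.242 mg/L.
Observed yield with endogenous decay: Y_obs = Y / (1 + k_d·θ_c) = 0.578 / (1 + 0.0833 × 16.0) = 0.578 / 2.333 = 0.2478 g VSS/g BOD₅.
Mass of BOD₅ removed per day: Q(S₀ − S) = 3270 × 630.8 g/m³ = 2063 kg/d.
So the net sludge growth is P_X = 0.2478 × 2063 = 511.0 kg VSS/d.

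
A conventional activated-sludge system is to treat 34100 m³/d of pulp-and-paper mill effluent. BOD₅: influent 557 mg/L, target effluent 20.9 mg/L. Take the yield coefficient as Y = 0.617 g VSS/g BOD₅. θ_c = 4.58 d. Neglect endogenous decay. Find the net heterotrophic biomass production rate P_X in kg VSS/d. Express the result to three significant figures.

P_X ≈ 11300 kg VSS/d

With endogenous decay neglected, the observed yield equals the true yield: Y_obs = Y = 0.617 g VSS/g BOD₅.
Substrate removed = Q·(S₀ − S) = 34100 m³/d × (557 − 20.9) g/m³ = 1.83×10^7 g/d = 18281 kg/d.
Net biomass production P_X = Y_obs × Q·(S₀ − S) = 0.6170 × 18281 = 11279 kg VSS/d.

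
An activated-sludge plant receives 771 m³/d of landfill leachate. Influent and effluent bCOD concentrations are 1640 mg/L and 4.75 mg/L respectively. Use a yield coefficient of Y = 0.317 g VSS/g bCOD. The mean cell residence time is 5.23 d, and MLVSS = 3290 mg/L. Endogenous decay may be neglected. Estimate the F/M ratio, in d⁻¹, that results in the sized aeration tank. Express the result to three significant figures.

F/M ≈ 0.605 d⁻¹

V·X = Y·Q·ΔS·θ_c gives V = 0.317 × 771 × (1640 − 4.75) × 5.23 / 3290 = 635.3 m³.
F/M = Q·S₀ / (V·X) = 771 × 1640 / (635.3 × 3290) = 0.6049 g bCOD·(g VSS·d)⁻¹.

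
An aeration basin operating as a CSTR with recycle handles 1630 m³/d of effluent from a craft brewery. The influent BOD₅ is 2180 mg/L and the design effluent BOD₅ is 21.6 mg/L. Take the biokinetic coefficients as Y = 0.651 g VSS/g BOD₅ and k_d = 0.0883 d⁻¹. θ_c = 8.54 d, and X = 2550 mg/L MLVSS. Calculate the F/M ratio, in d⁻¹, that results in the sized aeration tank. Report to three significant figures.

From the SRT design equation V = Y Q (S₀−S) θ_c / [X (1 + k_d θ_c)] = 0.651 × 1630 × (2180 − 21.6) × 8.54 / [2550 × (1 + 0.0883 × 8.54)] = 1.96×10^7 / 4473 = 4373 m³.
F/M = applied load / biomass = Q·S₀/(V·X) = 1630 × 2180 / (4373 × 2550) = 0.3187 d⁻¹.

F/M ≈ 0.319 d⁻¹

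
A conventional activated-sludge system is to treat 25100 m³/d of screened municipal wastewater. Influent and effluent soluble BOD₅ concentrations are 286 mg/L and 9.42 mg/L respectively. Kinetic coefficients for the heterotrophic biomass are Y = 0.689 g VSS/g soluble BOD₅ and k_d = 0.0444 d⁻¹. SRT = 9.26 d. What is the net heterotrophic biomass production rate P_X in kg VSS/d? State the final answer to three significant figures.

P_X ≈ 3390 kg VSS/d

Y_obs = Y / (1 + k_d θ_c) = 0.689 / (1 + 0.0444 × 9.26) = 0.689 / 1.411 = 0.4883.
Substrate removed = Q·(S₀ − S) = 25100 m³/d × (286 − 9.42) g/m³ = 6.94×10^6 g/d = 6942 kg/d.
So the net sludge growth is P_X = 0.4883 × 6942 = 3390 kg VSS/d.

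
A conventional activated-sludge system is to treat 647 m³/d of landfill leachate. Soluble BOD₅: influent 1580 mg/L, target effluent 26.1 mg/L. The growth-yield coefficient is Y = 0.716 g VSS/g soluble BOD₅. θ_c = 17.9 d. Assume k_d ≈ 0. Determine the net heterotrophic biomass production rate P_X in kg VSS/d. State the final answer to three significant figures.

No decay correction is needed, so Y_obs = Y = 0.716.
Q·(S₀ − S) = 647 × (1580 − 26.1) × 10⁻³ = 1005 kg/d removed.
Net biomass production P_X = Y_obs × Q·(S₀ − S) = 0.7160 × 1005 = 719.8 kg VSS/d.

P_X ≈ 720 kg VSS/d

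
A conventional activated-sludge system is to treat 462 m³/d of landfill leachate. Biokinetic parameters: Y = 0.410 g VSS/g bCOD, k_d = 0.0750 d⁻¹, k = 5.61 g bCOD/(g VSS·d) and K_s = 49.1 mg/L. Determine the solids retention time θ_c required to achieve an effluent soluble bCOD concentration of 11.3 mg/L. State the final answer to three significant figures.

Specific growth rate at S = 11.3 mg/L: μ = YkS/(K_s+S) = 0.410·5.61·11.3/(49.1+11.3) = 0.4303 d⁻¹.
θ_c = 1/(μ − k_d) = 1/(0.4303 − 0.0750) = 1/0.3553 = 2.814 d.

θ_c ≈ 2.81 d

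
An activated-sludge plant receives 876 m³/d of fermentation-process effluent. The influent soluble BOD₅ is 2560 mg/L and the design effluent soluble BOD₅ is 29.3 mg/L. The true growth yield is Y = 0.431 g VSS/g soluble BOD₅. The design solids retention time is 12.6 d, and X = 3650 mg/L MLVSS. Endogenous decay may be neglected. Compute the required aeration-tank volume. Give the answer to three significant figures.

V ≈ 3300 m³

Biomass mass balance (decay neglected): V·X = Y·Q·(S₀ − S)·θ_c, so V = 0.431 × 876 × (2560 − 29.3) × 12.6 / 3650 = 3298 m³.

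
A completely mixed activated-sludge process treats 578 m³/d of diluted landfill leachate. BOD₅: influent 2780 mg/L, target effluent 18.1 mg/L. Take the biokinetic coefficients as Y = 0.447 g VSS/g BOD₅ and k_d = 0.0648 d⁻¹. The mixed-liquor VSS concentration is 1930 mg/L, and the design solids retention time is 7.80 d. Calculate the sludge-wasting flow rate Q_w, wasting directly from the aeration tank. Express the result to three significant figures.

Rearranging the biomass balance for a CMAS with decay, V = Y·Q·ΔS·θ_c / [X·(1+k_d θ_c)] = 0.447 × 578 × (2780 − 18.1) × 7.80 / [1930 × (1 + 0.0648 × 7.80)] = 5.57×10^6 / 2905 = 1916 m³.
Wasting from the aeration tank: Q_w = V / θ_c = 1916 / 7.80 = 245.6 m³/d.

Q_w ≈ 246 m³/d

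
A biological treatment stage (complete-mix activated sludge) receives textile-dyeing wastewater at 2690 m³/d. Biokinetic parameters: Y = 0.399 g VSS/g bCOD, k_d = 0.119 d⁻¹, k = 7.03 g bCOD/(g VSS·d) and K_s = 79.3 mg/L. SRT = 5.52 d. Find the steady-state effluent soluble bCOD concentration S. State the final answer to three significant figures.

For a completely mixed reactor with recycle the Lawrence–McCarty relation gives S = K_s·(1 + k_d·θ_c) / [θ_c·(Y·k − k_d) − 1] = 79.3 × (1 + 0.119 × 5.52) / [5.52 × (0.399 × 7.03 − 0.119) − 1] = 131.4 / 13.83 = 9.503 mg/L.

S ≈ 9.50 mg/L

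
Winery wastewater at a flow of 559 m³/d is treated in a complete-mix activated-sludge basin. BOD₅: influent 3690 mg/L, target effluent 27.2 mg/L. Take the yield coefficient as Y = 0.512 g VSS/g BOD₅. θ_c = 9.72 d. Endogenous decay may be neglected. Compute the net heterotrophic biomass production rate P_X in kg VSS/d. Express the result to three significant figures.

Since k_d ≈ 0, Y_obs = Y = 0.512 g VSS/g BOD₅.
Q·(S₀ − S) = 559 × (3690 − 27.2) × 10⁻³ = 2048 kg/d removed.
So the net sludge growth is P_X = 0.5120 × 2048 = 1048 kg VSS/d.

P_X ≈ 1050 kg VSS/d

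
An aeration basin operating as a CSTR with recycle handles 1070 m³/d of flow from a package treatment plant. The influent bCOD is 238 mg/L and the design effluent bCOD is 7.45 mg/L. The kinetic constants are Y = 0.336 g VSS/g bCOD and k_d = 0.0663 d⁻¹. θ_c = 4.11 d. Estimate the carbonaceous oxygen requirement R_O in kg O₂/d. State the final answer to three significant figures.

Y_obs = Y / (1 + k_d θ_c) = 0.336 / (1 + 0.0663 × 4.11) = 0.336 / 1.272 = 0.2640.
Mass of bCOD removed per day: Q(S₀ − S) = 1070 × 230.6 g/m³ = 246.7 kg/d.
Net sludge production P_X = 0.2640 × 246.7 = 65.14 kg VSS/d.
R_O = Q·ΔS − 1.42 P_X = 246.7 − 92.50 = 154.2 kg O₂/d.

R_O ≈ 154 kg O₂/d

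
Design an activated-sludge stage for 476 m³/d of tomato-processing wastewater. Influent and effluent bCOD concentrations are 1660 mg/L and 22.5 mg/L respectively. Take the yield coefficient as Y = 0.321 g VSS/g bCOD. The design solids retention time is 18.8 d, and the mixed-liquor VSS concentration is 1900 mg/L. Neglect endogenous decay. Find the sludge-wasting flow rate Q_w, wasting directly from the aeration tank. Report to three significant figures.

Q_w ≈ 132 m³/d

V·X = Y·Q·ΔS·θ_c gives V = 0.321 × 476 × (1660 − 22.5) × 18.8 / 1900 = 2476 m³.
Wasting from the aeration tank: Q_w = V / θ_c = 2476 / 18.8 = 131.7 m³/d.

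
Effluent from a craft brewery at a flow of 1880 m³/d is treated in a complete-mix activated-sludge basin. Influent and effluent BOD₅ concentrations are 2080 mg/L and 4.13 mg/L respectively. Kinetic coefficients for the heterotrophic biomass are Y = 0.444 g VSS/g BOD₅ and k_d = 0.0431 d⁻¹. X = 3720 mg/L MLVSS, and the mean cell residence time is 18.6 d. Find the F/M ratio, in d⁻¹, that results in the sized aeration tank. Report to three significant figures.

F/M ≈ 0.219 d⁻¹

Steady-state biomass mass balance: V·X·(1 + k_d·θ_c) = Y·Q·(S₀ − S)·θ_c, so V = 0.444 × 1880 × (2080 − 4.13) × 18.6 / [3720 × (1 + 0.0431 × 18.6)] = 3.22×10^7 / 6702 = 4809 m³.
F/M = Q·S₀ / (V·X) = 1880 × 2080 / (4809 × 3720) = 0.2186 g BOD₅·(g VSS·d)⁻¹.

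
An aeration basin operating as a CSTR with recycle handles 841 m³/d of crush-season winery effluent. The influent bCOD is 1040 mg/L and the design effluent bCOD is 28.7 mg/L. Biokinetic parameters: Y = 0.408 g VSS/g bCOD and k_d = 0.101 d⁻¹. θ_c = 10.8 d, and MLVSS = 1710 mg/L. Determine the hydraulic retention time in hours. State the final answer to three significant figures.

From the SRT design equation V = Y Q (S₀−S) θ_c / [X (1 + k_d θ_c)] = 0.408 × 841 × (1040 − 28.7) × 10.8 / [1710 × (1 + 0.101 × 10.8)] = 3.75×10^6 / 3575 = 1048 m³.
τ = V/Q = 1048/841 = 1.246 d, or 29.91 h.

τ ≈ 29.9 h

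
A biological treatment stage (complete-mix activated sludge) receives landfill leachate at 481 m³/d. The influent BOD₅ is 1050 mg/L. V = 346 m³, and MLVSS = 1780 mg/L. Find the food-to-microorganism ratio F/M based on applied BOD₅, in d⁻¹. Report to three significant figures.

F/M = applied load / biomass = Q·S₀/(V·X) = 481 × 1050 / (346.0 × 1780) = 0.8200 d⁻¹.

F/M ≈ 0.820 d⁻¹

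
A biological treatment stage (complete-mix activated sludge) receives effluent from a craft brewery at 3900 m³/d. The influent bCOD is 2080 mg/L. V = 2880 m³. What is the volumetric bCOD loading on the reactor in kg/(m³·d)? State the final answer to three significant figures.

Volumetric loading L_v = Q·S₀ / V = 3900 × 2080 g/m³ / 2880 m³ = 2817 g/(m³·d) = 2.817 kg bCOD/(m³·d).

L_v ≈ 2.82 kg bCOD/(m³·d)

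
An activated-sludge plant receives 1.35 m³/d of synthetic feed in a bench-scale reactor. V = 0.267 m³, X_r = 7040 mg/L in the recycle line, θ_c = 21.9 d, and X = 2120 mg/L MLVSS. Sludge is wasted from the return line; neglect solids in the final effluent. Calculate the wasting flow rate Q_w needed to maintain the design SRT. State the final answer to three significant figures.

Q_w = (V·X)/(θ_c X_r) = 0.2670 × 2120 / (21.9 × 7040) = 0.003671 m³/d.

Q_w ≈ 0.00367 m³/d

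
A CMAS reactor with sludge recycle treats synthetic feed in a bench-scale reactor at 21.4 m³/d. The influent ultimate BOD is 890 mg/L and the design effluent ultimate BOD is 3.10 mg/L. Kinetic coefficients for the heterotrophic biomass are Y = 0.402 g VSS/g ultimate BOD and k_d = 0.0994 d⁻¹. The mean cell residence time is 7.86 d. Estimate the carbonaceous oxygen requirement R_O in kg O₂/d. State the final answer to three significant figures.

R_O ≈ 12.9 kg O₂/d

Observed yield with endogenous decay: Y_obs = Y / (1 + k_d·θ_c) = 0.402 / (1 + 0.0994 × 7.86) = 0.402 / 1.781 = 0.2257 g VSS/g ultimate BOD.
Mass of ultimate BOD removed per day: Q(S₀ − S) = 21.4 × 886.9 g/m³ = 18.98 kg/d.
Net sludge production P_X = 0.2257 × 18.98 = 4.283 kg VSS/d.
R_O = Q·(S₀ − S) − 1.42·P_X = 18.98 − 1.42 × 4.283 = 12.90 kg O₂/d.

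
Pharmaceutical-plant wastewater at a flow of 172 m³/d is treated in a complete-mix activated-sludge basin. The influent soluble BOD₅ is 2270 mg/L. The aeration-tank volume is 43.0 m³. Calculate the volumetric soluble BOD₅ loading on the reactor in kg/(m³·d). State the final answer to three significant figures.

L_v = Q S₀ / V = 172 × 2270 × 10⁻³ / 43.00 = 9.080 kg/(m³·d).

L_v ≈ 9.08 kg soluble BOD₅/(m³·d)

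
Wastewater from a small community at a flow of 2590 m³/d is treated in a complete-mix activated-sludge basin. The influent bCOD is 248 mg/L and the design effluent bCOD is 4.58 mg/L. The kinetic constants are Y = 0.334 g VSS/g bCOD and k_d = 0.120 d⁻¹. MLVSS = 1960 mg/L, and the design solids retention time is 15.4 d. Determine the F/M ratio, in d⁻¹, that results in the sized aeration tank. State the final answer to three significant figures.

From the SRT design equation V = Y Q (S₀−S) θ_c / [X (1 + k_d θ_c)] = 0.334 × 2590 × (248 − 4.58) × 15.4 / [1960 × (1 + 0.120 × 15.4)] = 3.24×10^6 / 5582 = 580.9 m³.
Food-to-microorganism ratio F/M = Q S₀ / (V X) = 2590 × 248 / (580.9 × 1960) = 0.5641 d⁻¹.

F/M ≈ 0.564 d⁻¹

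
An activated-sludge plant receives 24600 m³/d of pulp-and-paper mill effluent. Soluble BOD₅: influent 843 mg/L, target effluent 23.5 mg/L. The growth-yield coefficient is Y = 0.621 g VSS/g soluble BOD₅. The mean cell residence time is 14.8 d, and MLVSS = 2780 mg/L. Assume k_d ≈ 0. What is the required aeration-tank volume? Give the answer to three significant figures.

V ≈ 66600 m³

V·X = Y·Q·ΔS·θ_c gives V = 0.621 × 24600 × (843 − 23.5) × 14.8 / 2780 = 66649 m³.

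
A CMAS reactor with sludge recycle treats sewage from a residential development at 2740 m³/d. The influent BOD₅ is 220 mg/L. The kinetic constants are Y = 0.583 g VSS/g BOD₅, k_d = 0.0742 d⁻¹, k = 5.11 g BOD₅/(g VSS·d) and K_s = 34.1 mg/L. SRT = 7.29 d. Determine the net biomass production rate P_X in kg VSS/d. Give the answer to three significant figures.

Effluent substrate depends only on kinetics and SRT: S = K_s(1 + k_d θ_c) / [θ_c(Yk − k_d) − 1] = 34.1 × (1 + 0.0742 × 7.29) / [7.29 × (0.583 × 5.11 − 0.0742) − 1] = 52.55 / 20.18 = 2.604 mg/L.
Y_obs = Y / (1 + k_d θ_c) = 0.583 / (1 + 0.0742 × 7.29) = 0.583 / 1.541 = 0.3783.
Substrate removed = Q·(S₀ − S) = 2740 m³/d × (220 − 2.60) g/m³ = 5.96×10^5 g/d = 595.7 kg/d.
P_X = Y_obs · Q(S₀ − S) = 0.3783 × 595.7 = 225.4 kg VSS/d.

P_X ≈ 225 kg VSS/d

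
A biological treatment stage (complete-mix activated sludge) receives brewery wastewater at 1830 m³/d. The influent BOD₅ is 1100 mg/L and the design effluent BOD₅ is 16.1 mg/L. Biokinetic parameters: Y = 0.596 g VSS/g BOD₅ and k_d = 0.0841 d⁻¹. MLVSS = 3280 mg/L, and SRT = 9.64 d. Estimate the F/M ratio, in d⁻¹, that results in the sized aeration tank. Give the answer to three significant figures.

F/M ≈ 0.320 d⁻¹

From the SRT design equation V = Y Q (S₀−S) θ_c / [X (1 + k_d θ_c)] = 0.596 × 1830 × (1100 − 16.1) × 9.64 / [3280 × (1 + 0.0841 × 9.64)] = 1.14×10^7 / 5939 = 1919 m³.
F/M = applied load / biomass = Q·S₀/(V·X) = 1830 × 1100 / (1919 × 3280) = 0.3198 d⁻¹.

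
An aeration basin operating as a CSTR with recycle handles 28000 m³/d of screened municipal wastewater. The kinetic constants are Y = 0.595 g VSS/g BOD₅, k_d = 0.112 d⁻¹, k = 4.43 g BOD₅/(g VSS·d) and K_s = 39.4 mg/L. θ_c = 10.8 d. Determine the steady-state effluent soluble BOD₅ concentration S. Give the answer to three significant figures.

S ≈ 3.32 mg/L

Effluent substrate depends only on kinetics and SRT: S = K_s(1 + k_d θ_c) / [θ_c(Yk − k_d) − 1] = 39.4 × (1 + 0.112 × 10.8) / [10.8 × (0.595 × 4.43 − 0.112) − 1] = 87.06 / 26.26 = 3.316 mg/L.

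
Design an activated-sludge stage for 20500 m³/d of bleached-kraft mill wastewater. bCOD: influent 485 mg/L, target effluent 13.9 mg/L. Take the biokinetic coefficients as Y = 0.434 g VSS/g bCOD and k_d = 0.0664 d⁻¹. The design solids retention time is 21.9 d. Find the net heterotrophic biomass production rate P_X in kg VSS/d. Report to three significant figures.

Y_obs = Y / (1 + k_d θ_c) = 0.434 / (1 + 0.0664 × 21.9) = 0.434 / 2.454 = 0.1768.
Substrate removed = Q·(S₀ − S) = 20500 m³/d × (485 − 13.9) g/m³ = 9.66×10^6 g/d = 9658 kg/d.
Biomass produced: P_X = Y_obs·Q·ΔS = 0.1768 × 9658 ≈ 1708 kg VSS/d.

P_X ≈ 1710 kg VSS/d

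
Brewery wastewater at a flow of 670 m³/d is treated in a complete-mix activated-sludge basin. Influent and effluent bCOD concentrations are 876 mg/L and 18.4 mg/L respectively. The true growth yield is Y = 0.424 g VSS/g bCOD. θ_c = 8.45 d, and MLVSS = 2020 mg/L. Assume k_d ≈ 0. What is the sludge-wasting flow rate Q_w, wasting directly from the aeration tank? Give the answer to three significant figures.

V·X = Y·Q·ΔS·θ_c gives V = 0.424 × 670 × (876 − 18.4) × 8.45 / 2020 = 1019 m³.
With mixed-liquor wasting, θ_c = V/Q_w, so Q_w = V/θ_c = 1019/8.45 = 120.6 m³/d.

Q_w ≈ 121 m³/d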